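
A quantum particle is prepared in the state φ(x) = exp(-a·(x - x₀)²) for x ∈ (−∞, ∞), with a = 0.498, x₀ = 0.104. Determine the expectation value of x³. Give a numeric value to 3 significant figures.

⟨x³⟩ = ∫ x³·|φ|² dx / ∫|φ|² dx (integrals over the domain).
Gaussian moments (u = x − x₀): ∫u^(2j)·e^(−2au²) du = (2j−1)!!/(4a)^j · √(π/(2a)), odd powers integrate to 0; here √(π/(2a)) = 1.7760.
State is unnormalized: ∫|φ|² dx = 1.7760, and ∫φ*·x³·φ dx = 0.28017, so ⟨x³⟩ = 0.28017 / 1.7760.
⟨x³⟩ = 0.15775.

0.158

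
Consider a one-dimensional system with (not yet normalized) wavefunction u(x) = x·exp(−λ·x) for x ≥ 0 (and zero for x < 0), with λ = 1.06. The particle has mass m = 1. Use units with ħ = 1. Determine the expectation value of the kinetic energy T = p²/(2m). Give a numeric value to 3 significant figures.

0.562

T = −(ħ²/2m) d²/dx², so ⟨T⟩ = −(ħ²/2m) ∫ u*·u'' dx / ∫|u|² dx; with m = 1.
Differentiate x·exp(−λ·x) with the product rule; every integrand then reduces to terms xʲ·e^(−2λx) on [0, ∞), with ∫₀^∞ xʲ·e^(−2λx) dx = j!/(2λ)^(j+1).
State is unnormalized: ∫|u|² dx = 0.20990, and ∫u*·(−ħ²/2m · u'') dx = 0.11792, so ⟨T⟩ = 0.11792 / 0.20990.
⟨T⟩ = 0.56180.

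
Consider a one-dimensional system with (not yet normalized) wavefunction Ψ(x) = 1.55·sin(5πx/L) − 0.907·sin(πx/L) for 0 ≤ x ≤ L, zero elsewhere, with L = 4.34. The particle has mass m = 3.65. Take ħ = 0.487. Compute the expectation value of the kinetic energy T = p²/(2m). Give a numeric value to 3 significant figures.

0.321

T = −(ħ²/2m) d²/dx², so ⟨T⟩ = −(ħ²/2m) ∫ Ψ*·Ψ'' dx / ∫|Ψ|² dx; with m = 3.65.
d²/dx² sin(jπx/L) = −(jπ/L)²·sin(jπx/L); on 0 ≤ x ≤ L, ∫sin²(jπx/L) dx = L/2 and ∫sin(jπx/L)·sin(lπx/L) dx = 0 for j ≠ l, so only diagonal terms survive in ∫|Ψ|² and ∫Ψ·Ψ″; ∫Ψ·Ψ′ dx = [Ψ²/2] between the walls = 0.
State is unnormalized: ∫|Ψ|² dx = 6.9986, and ∫Ψ*·(−ħ²/2m · Ψ'') dx = 2.2492, so ⟨T⟩ = 2.2492 / 6.9986.
⟨T⟩ = 0.32138.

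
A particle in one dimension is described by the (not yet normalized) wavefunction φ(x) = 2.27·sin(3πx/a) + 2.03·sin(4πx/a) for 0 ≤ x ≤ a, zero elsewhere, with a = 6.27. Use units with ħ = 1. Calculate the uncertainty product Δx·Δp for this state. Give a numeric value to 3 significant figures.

Δx = √(⟨x²⟩−⟨x⟩²), Δp = √(⟨p²⟩−⟨p⟩²).
On 0 ≤ x ≤ a (j ≠ l): ∫sin²(jπx/a) dx = a/2, ∫sin(jπx/a)·sin(lπx/a) dx = 0; diagonal moments ∫x·sin²(jπx/a) dx = a²/4, ∫x²·sin²(jπx/a) dx = a³·(1/6 − 1/(4j²π²)); cross terms ∫x·sin(jπx/a)·sin(lπx/a) dx = 0 for j + l even and −4jla²/(π²(j² − l²)²) for j + l odd, ∫x²·sin(jπx/a)·sin(lπx/a) dx = (−1)^(j+l)·4jla³/(π²(j² − l²)²); higher powers the same way via product-to-sum and parts. d²/dx² sin(jπx/a) = −(jπ/a)²·sin(jπx/a); on 0 ≤ x ≤ a, ∫sin²(jπx/a) dx = a/2 and ∫sin(jπx/a)·sin(lπx/a) dx = 0 for j ≠ l, so only diagonal terms survive in ∫|φ|² and ∫φ·φ″; ∫φ·φ′ dx = [φ²/2] between the walls = 0.
Normalization: ∫|φ|² dx = 29.073.
⟨x⟩ = 1.8981, ⟨x²⟩ = 5.1706 ⇒ Δx = 1.2521.
⟨p⟩ = 0.0000, ⟨p²⟩ = 3.0404 ⇒ Δp = 1.7437.
Δx·Δp = 2.1833.

2.18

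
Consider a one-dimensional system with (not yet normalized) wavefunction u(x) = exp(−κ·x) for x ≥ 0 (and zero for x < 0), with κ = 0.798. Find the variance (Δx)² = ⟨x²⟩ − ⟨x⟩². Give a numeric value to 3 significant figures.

Compute ⟨x⟩ and ⟨x²⟩ separately, then (Δx)² = ⟨x²⟩ − ⟨x⟩².
Every integrand reduces to terms xʲ·e^(−2κx) on [0, ∞); use ∫₀^∞ xʲ·e^(−2κx) dx = j!/(2κ)^(j+1).
Normalization: ∫|u|² dx = 0.62657.
⟨x⟩ = 0.62657 and ⟨x²⟩ = 0.78517.
(Δx)² = 0.78517 − (0.62657)² = 0.39259.

0.393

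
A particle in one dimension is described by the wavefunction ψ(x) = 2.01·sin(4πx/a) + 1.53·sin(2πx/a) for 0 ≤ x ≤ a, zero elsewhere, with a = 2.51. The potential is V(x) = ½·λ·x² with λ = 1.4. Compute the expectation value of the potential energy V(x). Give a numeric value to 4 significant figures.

⟨V⟩ = ∫ V(x)·|ψ|² dx / ∫|ψ|² dx.
On 0 ≤ x ≤ a (j ≠ l): ∫sin²(jπx/a) dx = a/2, ∫sin(jπx/a)·sin(lπx/a) dx = 0; diagonal moments ∫x·sin²(jπx/a) dx = a²/4, ∫x²·sin²(jπx/a) dx = a³·(1/6 − 1/(4j²π²)); cross terms ∫x·sin(jπx/a)·sin(lπx/a) dx = 0 for j + l even and −4jla²/(π²(j² − l²)²) for j + l odd, ∫x²·sin(jπx/a)·sin(lπx/a) dx = (−1)^(j+l)·4jla³/(π²(j² − l²)²); higher powers the same way via product-to-sum and parts.
State is unnormalized: ∫|ψ|² dx = 8.0082, and ∫ψ*·V(x)·ψ dx = 13.070, so ⟨V⟩ = 13.070 / 8.0082.
⟨V⟩ = 1.6321.

1.632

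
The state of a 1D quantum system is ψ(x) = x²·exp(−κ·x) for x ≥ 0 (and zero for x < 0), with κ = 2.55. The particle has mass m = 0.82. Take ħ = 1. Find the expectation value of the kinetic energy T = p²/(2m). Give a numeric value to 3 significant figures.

T = −(ħ²/2m) d²/dx², so ⟨T⟩ = −(ħ²/2m) ∫ ψ*·ψ'' dx / ∫|ψ|² dx; with m = 0.82.
Differentiate x²·exp(−κ·x) with the product rule; every integrand then reduces to terms xʲ·e^(−2κx) on [0, ∞), with ∫₀^∞ xʲ·e^(−2κx) dx = j!/(2κ)^(j+1).
State is unnormalized: ∫|ψ|² dx = 0.0069560, and ∫ψ*·(−ħ²/2m · ψ'') dx = 0.0091934, so ⟨T⟩ = 0.0091934 / 0.0069560.
⟨T⟩ = 1.3216.

1.32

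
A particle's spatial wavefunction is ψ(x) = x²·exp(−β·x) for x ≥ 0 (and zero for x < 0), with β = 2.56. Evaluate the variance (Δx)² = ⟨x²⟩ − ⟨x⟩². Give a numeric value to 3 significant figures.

Compute ⟨x⟩ and ⟨x²⟩ separately, then (Δx)² = ⟨x²⟩ − ⟨x⟩².
Every integrand reduces to terms xʲ·e^(−2βx) on [0, ∞); use ∫₀^∞ xʲ·e^(−2βx) dx = j!/(2β)^(j+1).
Normalization: ∫|ψ|² dx = 0.0068212.
⟨x⟩ = 0.97656 and ⟨x²⟩ = 1.1444.
(Δx)² = 1.1444 − (0.97656)² = 0.19073.

0.191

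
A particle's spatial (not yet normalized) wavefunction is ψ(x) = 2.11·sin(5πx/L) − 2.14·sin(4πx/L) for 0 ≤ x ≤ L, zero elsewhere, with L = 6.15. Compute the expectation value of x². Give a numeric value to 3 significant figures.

⟨x²⟩ = ∫ x²·|ψ|² dx / ∫|ψ|² dx (integrals over the domain).
On 0 ≤ x ≤ L (j ≠ l): ∫sin²(jπx/L) dx = L/2, ∫sin(jπx/L)·sin(lπx/L) dx = 0; diagonal moments ∫x·sin²(jπx/L) dx = L²/4, ∫x²·sin²(jπx/L) dx = L³·(1/6 − 1/(4j²π²)); cross terms ∫x·sin(jπx/L)·sin(lπx/L) dx = 0 for j + l even and −4jlL²/(π²(j² − l²)²) for j + l odd, ∫x²·sin(jπx/L)·sin(lπx/L) dx = (−1)^(j+l)·4jlL³/(π²(j² − l²)²); higher powers the same way via product-to-sum and parts.
State is unnormalized: ∫|ψ|² dx = 27.772, and ∫ψ*·x²·ψ dx = 557.62, so ⟨x²⟩ = 557.62 / 27.772.
⟨x²⟩ = 20.078.

20.1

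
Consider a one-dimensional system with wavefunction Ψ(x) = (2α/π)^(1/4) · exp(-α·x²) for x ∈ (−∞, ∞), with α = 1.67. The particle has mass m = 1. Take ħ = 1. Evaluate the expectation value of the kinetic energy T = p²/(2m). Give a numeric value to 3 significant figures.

T = −(ħ²/2m) d²/dx², so ⟨T⟩ = −(ħ²/2m) ∫ Ψ*·Ψ'' dx; with m = 1.
Gaussian moments: ∫x^(2j)·e^(−2αx²) dx = (2j−1)!!/(4α)^j · √(π/(2α)), odd powers integrate to 0; here √(π/(2α)) = 0.96984. Derivatives: d/dx e^(−αx²) = −2αx·e^(−αx²), d²/dx² e^(−αx²) = (4α²x² − 2α)·e^(−αx²).
⟨T⟩ = 0.83500.

0.835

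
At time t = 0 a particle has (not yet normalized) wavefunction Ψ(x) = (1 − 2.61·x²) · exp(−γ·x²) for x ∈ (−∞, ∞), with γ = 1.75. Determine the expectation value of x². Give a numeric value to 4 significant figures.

0.1805

⟨x²⟩ = ∫ x²·|Ψ|² dx / ∫|Ψ|² dx (integrals over the domain).
Expand each integrand as polynomial × e^(−2γx²) and use ∫x^(2j)·e^(−2γx²) dx = (2j−1)!!/(4γ)^j · √(π/(2γ)), odd powers → 0; here √(π/(2γ)) = 0.94742.
State is unnormalized: ∫|Ψ|² dx = 0.63605, and ∫Ψ*·x²·Ψ dx = 0.11480, so ⟨x²⟩ = 0.11480 / 0.63605.
⟨x²⟩ = 0.18049.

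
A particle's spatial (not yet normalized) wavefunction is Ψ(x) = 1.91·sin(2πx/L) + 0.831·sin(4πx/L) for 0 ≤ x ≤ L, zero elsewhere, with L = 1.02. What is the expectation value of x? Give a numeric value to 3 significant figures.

0.510

⟨x⟩ = ∫ x·|Ψ|² dx / ∫|Ψ|² dx (integrals over the domain).
On 0 ≤ x ≤ L (j ≠ l): ∫sin²(jπx/L) dx = L/2, ∫sin(jπx/L)·sin(lπx/L) dx = 0; diagonal moments ∫x·sin²(jπx/L) dx = L²/4, ∫x²·sin²(jπx/L) dx = L³·(1/6 − 1/(4j²π²)); cross terms ∫x·sin(jπx/L)·sin(lπx/L) dx = 0 for j + l even and −4jlL²/(π²(j² − l²)²) for j + l odd, ∫x²·sin(jπx/L)·sin(lπx/L) dx = (−1)^(j+l)·4jlL³/(π²(j² − l²)²); higher powers the same way via product-to-sum and parts.
State is unnormalized: ∫|Ψ|² dx = 2.2127, and ∫Ψ*·x·Ψ dx = 1.1285, so ⟨x⟩ = 1.1285 / 2.2127.
⟨x⟩ = 0.51000.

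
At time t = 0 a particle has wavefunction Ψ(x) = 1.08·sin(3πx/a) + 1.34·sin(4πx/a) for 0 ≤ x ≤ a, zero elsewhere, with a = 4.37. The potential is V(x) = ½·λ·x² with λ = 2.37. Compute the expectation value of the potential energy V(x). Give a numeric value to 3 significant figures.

⟨V⟩ = ∫ V(x)·|Ψ|² dx / ∫|Ψ|² dx.
On 0 ≤ x ≤ a (j ≠ l): ∫sin²(jπx/a) dx = a/2, ∫sin(jπx/a)·sin(lπx/a) dx = 0; diagonal moments ∫x·sin²(jπx/a) dx = a²/4, ∫x²·sin²(jπx/a) dx = a³·(1/6 − 1/(4j²π²)); cross terms ∫x·sin(jπx/a)·sin(lπx/a) dx = 0 for j + l even and −4jla²/(π²(j² − l²)²) for j + l odd, ∫x²·sin(jπx/a)·sin(lπx/a) dx = (−1)^(j+l)·4jla³/(π²(j² − l²)²); higher powers the same way via product-to-sum and parts.
State is unnormalized: ∫|Ψ|² dx = 6.4720, and ∫Ψ*·V(x)·Ψ dx = 19.804, so ⟨V⟩ = 19.804 / 6.4720.
⟨V⟩ = 3.0600.

3.06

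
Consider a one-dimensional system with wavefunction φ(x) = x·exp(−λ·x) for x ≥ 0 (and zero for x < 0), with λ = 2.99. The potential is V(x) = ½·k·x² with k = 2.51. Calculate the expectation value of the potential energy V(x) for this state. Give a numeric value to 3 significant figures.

0.421

⟨V⟩ = ∫ V(x)·|φ|² dx / ∫|φ|² dx.
Every integrand reduces to terms xʲ·e^(−2λx) on [0, ∞); use ∫₀^∞ xʲ·e^(−2λx) dx = j!/(2λ)^(j+1).
State is unnormalized: ∫|φ|² dx = 0.0093525, and ∫φ*·V(x)·φ dx = 0.0039387, so ⟨V⟩ = 0.0039387 / 0.0093525.
⟨V⟩ = 0.42114.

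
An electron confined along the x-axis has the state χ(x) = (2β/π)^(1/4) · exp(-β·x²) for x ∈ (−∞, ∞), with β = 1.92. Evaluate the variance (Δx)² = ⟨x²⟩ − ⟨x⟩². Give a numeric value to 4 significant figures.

Compute ⟨x⟩ and ⟨x²⟩ separately, then (Δx)² = ⟨x²⟩ − ⟨x⟩².
Gaussian moments: ∫x^(2j)·e^(−2βx²) dx = (2j−1)!!/(4β)^j · √(π/(2β)), odd powers integrate to 0; here √(π/(2β)) = 0.90450.
⟨x⟩ = 0.0000 and ⟨x²⟩ = 0.13021.
(Δx)² = 0.13021 − (0.0000)² = 0.13021.

0.1302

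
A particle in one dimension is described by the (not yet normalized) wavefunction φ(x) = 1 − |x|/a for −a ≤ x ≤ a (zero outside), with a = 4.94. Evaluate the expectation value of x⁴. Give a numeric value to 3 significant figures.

⟨x⁴⟩ = ∫ x⁴·|φ|² dx / ∫|φ|² dx (integrals over the domain).
φ is even, so ∫ over [−a, a] = 2∫₀ᵃ with φ = 1 − x/a there: ∫₀ᵃ (1 − x/a)² dx = a/3, ∫₀ᵃ x²(1 − x/a)² dx = a³/30, ∫₀ᵃ x⁴(1 − x/a)² dx = a⁵/105.
State is unnormalized: ∫|φ|² dx = 3.2933, and ∫φ*·x⁴·φ dx = 56.037, so ⟨x⁴⟩ = 56.037 / 3.2933.
⟨x⁴⟩ = 17.015.

17.0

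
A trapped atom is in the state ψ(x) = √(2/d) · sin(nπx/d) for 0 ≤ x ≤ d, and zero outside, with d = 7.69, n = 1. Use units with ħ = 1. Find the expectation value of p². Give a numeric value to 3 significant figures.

p² ψ = −ħ² d²ψ/dx²; ⟨p²⟩ = −ħ² ∫ ψ*·ψ'' dx.
d/dx sin(nπx/d) = (nπ/d)·cos(nπx/d) and d²/dx² sin(nπx/d) = −(nπ/d)²·sin(nπx/d); on 0 ≤ x ≤ d, ∫sin²(nπx/d) dx = d/2 and ∫sin(nπx/d)·cos(nπx/d) dx = 0.
⟨p²⟩ = 0.16690.

0.167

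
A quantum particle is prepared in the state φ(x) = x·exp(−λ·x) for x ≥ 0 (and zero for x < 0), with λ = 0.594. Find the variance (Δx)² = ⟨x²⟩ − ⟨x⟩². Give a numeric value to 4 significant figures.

2.126

Compute ⟨x⟩ and ⟨x²⟩ separately, then (Δx)² = ⟨x²⟩ − ⟨x⟩².
Every integrand reduces to terms xʲ·e^(−2λx) on [0, ∞); use ∫₀^∞ xʲ·e^(−2λx) dx = j!/(2λ)^(j+1).
Normalization: ∫|φ|² dx = 1.1928.
⟨x⟩ = 2.5253 and ⟨x²⟩ = 8.5025.
(Δx)² = 8.5025 − (2.5253)² = 2.1256.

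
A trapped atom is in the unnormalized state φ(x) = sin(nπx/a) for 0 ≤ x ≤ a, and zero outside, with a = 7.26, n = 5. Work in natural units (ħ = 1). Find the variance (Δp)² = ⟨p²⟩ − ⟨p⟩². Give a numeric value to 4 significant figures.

4.681

Compute ⟨p⟩ and ⟨p²⟩ separately; (Δp)² = ⟨p²⟩ − ⟨p⟩².
d/dx sin(nπx/a) = (nπ/a)·cos(nπx/a) and d²/dx² sin(nπx/a) = −(nπ/a)²·sin(nπx/a); on 0 ≤ x ≤ a, ∫sin²(nπx/a) dx = a/2 and ∫sin(nπx/a)·cos(nπx/a) dx = 0.
Normalization: ∫|φ|² dx = 3.6300.
⟨p⟩ = 0.0000 and ⟨p²⟩ = 4.6813.
(Δp)² = 4.6813 − (0.0000)² = 4.6813.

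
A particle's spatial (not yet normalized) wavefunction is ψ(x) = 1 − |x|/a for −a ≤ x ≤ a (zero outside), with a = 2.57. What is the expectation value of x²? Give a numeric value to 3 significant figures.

⟨x²⟩ = ∫ x²·|ψ|² dx / ∫|ψ|² dx (integrals over the domain).
ψ is even, so ∫ over [−a, a] = 2∫₀ᵃ with ψ = 1 − x/a there: ∫₀ᵃ (1 − x/a)² dx = a/3, ∫₀ᵃ x²(1 − x/a)² dx = a³/30, ∫₀ᵃ x⁴(1 − x/a)² dx = a⁵/105.
State is unnormalized: ∫|ψ|² dx = 1.7133, and ∫ψ*·x²·ψ dx = 1.1316, so ⟨x²⟩ = 1.1316 / 1.7133.
⟨x²⟩ = 0.66049.

0.660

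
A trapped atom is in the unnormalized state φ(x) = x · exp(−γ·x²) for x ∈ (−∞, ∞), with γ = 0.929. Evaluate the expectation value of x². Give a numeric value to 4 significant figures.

⟨x²⟩ = ∫ x²·|φ|² dx / ∫|φ|² dx (integrals over the domain).
Expand each integrand as polynomial × e^(−2γx²) and use ∫x^(2j)·e^(−2γx²) dx = (2j−1)!!/(4γ)^j · √(π/(2γ)), odd powers → 0; here √(π/(2γ)) = 1.3003.
State is unnormalized: ∫|φ|² dx = 0.34993, and ∫φ*·x²·φ dx = 0.28250, so ⟨x²⟩ = 0.28250 / 0.34993.
⟨x²⟩ = 0.80732.

0.8073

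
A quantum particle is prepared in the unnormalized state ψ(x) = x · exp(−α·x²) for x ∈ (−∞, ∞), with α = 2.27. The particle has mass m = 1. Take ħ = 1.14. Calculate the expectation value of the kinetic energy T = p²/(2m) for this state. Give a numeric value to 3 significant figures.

T = −(ħ²/2m) d²/dx², so ⟨T⟩ = −(ħ²/2m) ∫ ψ*·ψ'' dx / ∫|ψ|² dx; with m = 1.
Expand each integrand as polynomial × e^(−2αx²) and use ∫x^(2j)·e^(−2αx²) dx = (2j−1)!!/(4α)^j · √(π/(2α)), odd powers → 0; here √(π/(2α)) = 0.83185. Differentiate with the product rule, d/dx e^(−αx²) = −2αx·e^(−αx²).
State is unnormalized: ∫|ψ|² dx = 0.091614, and ∫ψ*·(−ħ²/2m · ψ'') dx = 0.40540, so ⟨T⟩ = 0.40540 / 0.091614.
⟨T⟩ = 4.4251.

4.43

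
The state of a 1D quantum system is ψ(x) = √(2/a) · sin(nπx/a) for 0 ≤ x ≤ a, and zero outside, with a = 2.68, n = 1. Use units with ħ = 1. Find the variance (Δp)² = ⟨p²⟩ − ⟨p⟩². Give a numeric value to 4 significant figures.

1.374

Compute ⟨p⟩ and ⟨p²⟩ separately; (Δp)² = ⟨p²⟩ − ⟨p⟩².
d/dx sin(nπx/a) = (nπ/a)·cos(nπx/a) and d²/dx² sin(nπx/a) = −(nπ/a)²·sin(nπx/a); on 0 ≤ x ≤ a, ∫sin²(nπx/a) dx = a/2 and ∫sin(nπx/a)·cos(nπx/a) dx = 0.
⟨p⟩ = 0.0000 and ⟨p²⟩ = 1.3741.
(Δp)² = 1.3741 − (0.0000)² = 1.3741.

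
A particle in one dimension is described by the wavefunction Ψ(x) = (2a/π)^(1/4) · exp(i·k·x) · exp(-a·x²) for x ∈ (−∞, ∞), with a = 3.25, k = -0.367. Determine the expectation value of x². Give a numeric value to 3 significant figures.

0.0769

⟨x²⟩ = ∫ x²·|Ψ|² dx (integrals over the domain).
Gaussian moments: ∫x^(2j)·e^(−2ax²) dx = (2j−1)!!/(4a)^j · √(π/(2a)), odd powers integrate to 0; here √(π/(2a)) = 0.69521.
⟨x²⟩ = 0.076923.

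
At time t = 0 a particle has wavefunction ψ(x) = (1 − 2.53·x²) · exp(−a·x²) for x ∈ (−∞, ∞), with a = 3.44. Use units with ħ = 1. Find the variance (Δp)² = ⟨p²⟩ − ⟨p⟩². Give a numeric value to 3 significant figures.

7.52

Compute ⟨p⟩ and ⟨p²⟩ separately; (Δp)² = ⟨p²⟩ − ⟨p⟩².
Expand each integrand as polynomial × e^(−2ax²) and use ∫x^(2j)·e^(−2ax²) dx = (2j−1)!!/(4a)^j · √(π/(2a)), odd powers → 0; here √(π/(2a)) = 0.67574. Differentiate with the product rule, d/dx e^(−ax²) = −2ax·e^(−ax²).
Normalization: ∫|ψ|² dx = 0.49578.
⟨p⟩ = 0.0000 and ⟨p²⟩ = 7.5224.
(Δp)² = 7.5224 − (0.0000)² = 7.5224.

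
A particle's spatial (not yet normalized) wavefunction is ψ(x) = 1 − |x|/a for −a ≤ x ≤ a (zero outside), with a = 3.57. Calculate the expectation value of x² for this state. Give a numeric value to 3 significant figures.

⟨x²⟩ = ∫ x²·|ψ|² dx / ∫|ψ|² dx (integrals over the domain).
ψ is even, so ∫ over [−a, a] = 2∫₀ᵃ with ψ = 1 − x/a there: ∫₀ᵃ (1 − x/a)² dx = a/3, ∫₀ᵃ x²(1 − x/a)² dx = a³/30, ∫₀ᵃ x⁴(1 − x/a)² dx = a⁵/105.
State is unnormalized: ∫|ψ|² dx = 2.3800, and ∫ψ*·x²·ψ dx = 3.0333, so ⟨x²⟩ = 3.0333 / 2.3800.
⟨x²⟩ = 1.2745.

1.27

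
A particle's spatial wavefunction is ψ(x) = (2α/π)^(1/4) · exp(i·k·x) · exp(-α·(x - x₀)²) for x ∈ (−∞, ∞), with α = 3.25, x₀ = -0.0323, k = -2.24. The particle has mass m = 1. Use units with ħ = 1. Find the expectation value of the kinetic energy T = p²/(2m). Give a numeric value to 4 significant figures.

4.134

T = −(ħ²/2m) d²/dx², so ⟨T⟩ = −(ħ²/2m) ∫ ψ*·ψ'' dx; with m = 1.
Gaussian moments (u = x − x₀): ∫u^(2j)·e^(−2αu²) du = (2j−1)!!/(4α)^j · √(π/(2α)), odd powers integrate to 0; here √(π/(2α)) = 0.69521. Derivatives: ψ′ = (ik − 2αu)·ψ, ψ″ = ((ik − 2αu)² − 2α)·ψ; the odd-in-u pieces drop out.
⟨T⟩ = 4.1338.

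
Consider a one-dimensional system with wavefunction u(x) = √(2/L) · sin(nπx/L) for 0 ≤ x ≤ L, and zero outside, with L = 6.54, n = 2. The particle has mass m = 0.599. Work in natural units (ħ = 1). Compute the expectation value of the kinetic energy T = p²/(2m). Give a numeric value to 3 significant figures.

T = −(ħ²/2m) d²/dx², so ⟨T⟩ = −(ħ²/2m) ∫ u*·u'' dx; with m = 0.599.
d/dx sin(nπx/L) = (nπ/L)·cos(nπx/L) and d²/dx² sin(nπx/L) = −(nπ/L)²·sin(nπx/L); on 0 ≤ x ≤ L, ∫sin²(nπx/L) dx = L/2 and ∫sin(nπx/L)·cos(nπx/L) dx = 0.
⟨T⟩ = 0.77046.

0.770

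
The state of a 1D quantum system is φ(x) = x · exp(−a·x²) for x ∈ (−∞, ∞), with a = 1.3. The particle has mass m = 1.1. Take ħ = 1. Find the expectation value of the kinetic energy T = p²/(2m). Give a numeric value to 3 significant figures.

1.77

T = −(ħ²/2m) d²/dx², so ⟨T⟩ = −(ħ²/2m) ∫ φ*·φ'' dx / ∫|φ|² dx; with m = 1.1.
Expand each integrand as polynomial × e^(−2ax²) and use ∫x^(2j)·e^(−2ax²) dx = (2j−1)!!/(4a)^j · √(π/(2a)), odd powers → 0; here √(π/(2a)) = 1.0992. Differentiate with the product rule, d/dx e^(−ax²) = −2ax·e^(−ax²).
State is unnormalized: ∫|φ|² dx = 0.21139, and ∫φ*·(−ħ²/2m · φ'') dx = 0.37474, so ⟨T⟩ = 0.37474 / 0.21139.
⟨T⟩ = 1.7727.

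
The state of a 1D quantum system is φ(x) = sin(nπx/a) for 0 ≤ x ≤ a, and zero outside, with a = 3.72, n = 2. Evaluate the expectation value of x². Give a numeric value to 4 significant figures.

4.438

⟨x²⟩ = ∫ x²·|φ|² dx / ∫|φ|² dx (integrals over the domain).
With sin²θ = (1 − cos2θ)/2 on 0 ≤ x ≤ a: ∫sin²(nπx/a) dx = a/2, ∫x·sin²(nπx/a) dx = a²/4, ∫x²·sin²(nπx/a) dx = a³·(1/6 − 1/(4n²π²)); higher powers xᵏ the same way, integrating xᵏ·cos(2nπx/a) by parts.
State is unnormalized: ∫|φ|² dx = 1.8600, and ∫φ*·x²·φ dx = 8.2538, so ⟨x²⟩ = 8.2538 / 1.8600.
⟨x²⟩ = 4.4375.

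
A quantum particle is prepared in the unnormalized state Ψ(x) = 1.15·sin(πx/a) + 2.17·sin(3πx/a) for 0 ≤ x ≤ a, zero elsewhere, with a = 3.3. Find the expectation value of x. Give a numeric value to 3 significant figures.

⟨x⟩ = ∫ x·|Ψ|² dx / ∫|Ψ|² dx (integrals over the domain).
On 0 ≤ x ≤ a (j ≠ l): ∫sin²(jπx/a) dx = a/2, ∫sin(jπx/a)·sin(lπx/a) dx = 0; diagonal moments ∫x·sin²(jπx/a) dx = a²/4, ∫x²·sin²(jπx/a) dx = a³·(1/6 − 1/(4j²π²)); cross terms ∫x·sin(jπx/a)·sin(lπx/a) dx = 0 for j + l even and −4jla²/(π²(j² − l²)²) for j + l odd, ∫x²·sin(jπx/a)·sin(lπx/a) dx = (−1)^(j+l)·4jla³/(π²(j² − l²)²); higher powers the same way via product-to-sum and parts.
State is unnormalized: ∫|Ψ|² dx = 9.9518, and ∫Ψ*·x·Ψ dx = 16.420, so ⟨x⟩ = 16.420 / 9.9518.
⟨x⟩ = 1.6500.

1.65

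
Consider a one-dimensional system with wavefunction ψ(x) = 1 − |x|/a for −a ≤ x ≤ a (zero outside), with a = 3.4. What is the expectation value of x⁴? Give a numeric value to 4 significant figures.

⟨x⁴⟩ = ∫ x⁴·|ψ|² dx / ∫|ψ|² dx (integrals over the domain).
ψ is even, so ∫ over [−a, a] = 2∫₀ᵃ with ψ = 1 − x/a there: ∫₀ᵃ (1 − x/a)² dx = a/3, ∫₀ᵃ x²(1 − x/a)² dx = a³/30, ∫₀ᵃ x⁴(1 − x/a)² dx = a⁵/105.
State is unnormalized: ∫|ψ|² dx = 2.2667, and ∫ψ*·x⁴·ψ dx = 8.6544, so ⟨x⁴⟩ = 8.6544 / 2.2667.
⟨x⁴⟩ = 3.8181.

3.818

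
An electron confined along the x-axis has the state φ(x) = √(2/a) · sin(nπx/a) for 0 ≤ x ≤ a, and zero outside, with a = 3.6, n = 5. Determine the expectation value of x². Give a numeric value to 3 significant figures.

⟨x²⟩ = ∫ x²·|φ|² dx (integrals over the domain).
With sin²θ = (1 − cos2θ)/2 on 0 ≤ x ≤ a: ∫sin²(nπx/a) dx = a/2, ∫x·sin²(nπx/a) dx = a²/4, ∫x²·sin²(nπx/a) dx = a³·(1/6 − 1/(4n²π²)); higher powers xᵏ the same way, integrating xᵏ·cos(2nπx/a) by parts.
⟨x²⟩ = 4.2937.

4.29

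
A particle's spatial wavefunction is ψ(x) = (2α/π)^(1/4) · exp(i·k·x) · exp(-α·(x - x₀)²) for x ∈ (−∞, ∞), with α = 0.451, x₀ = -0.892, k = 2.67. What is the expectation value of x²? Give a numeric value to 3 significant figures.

1.35

⟨x²⟩ = ∫ x²·|ψ|² dx (integrals over the domain).
Gaussian moments (u = x − x₀): ∫u^(2j)·e^(−2αu²) du = (2j−1)!!/(4α)^j · √(π/(2α)), odd powers integrate to 0; here √(π/(2α)) = 1.8663.
⟨x²⟩ = 1.3500.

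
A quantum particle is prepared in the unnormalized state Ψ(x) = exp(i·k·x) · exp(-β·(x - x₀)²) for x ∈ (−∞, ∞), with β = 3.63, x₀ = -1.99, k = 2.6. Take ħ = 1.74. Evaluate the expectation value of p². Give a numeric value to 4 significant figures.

31.46

p² Ψ = −ħ² d²Ψ/dx²; ⟨p²⟩ = −ħ² ∫ Ψ*·Ψ'' dx / ∫|Ψ|² dx.
Gaussian moments (u = x − x₀): ∫u^(2j)·e^(−2βu²) du = (2j−1)!!/(4β)^j · √(π/(2β)), odd powers integrate to 0; here √(π/(2β)) = 0.65782. Derivatives: Ψ′ = (ik − 2βu)·Ψ, Ψ″ = ((ik − 2βu)² − 2β)·Ψ; the odd-in-u pieces drop out.
State is unnormalized: ∫|Ψ|² dx = 0.65782, and ∫Ψ*·(−ħ² Ψ'') dx = 20.693, so ⟨p²⟩ = 20.693 / 0.65782.
⟨p²⟩ = 31.457.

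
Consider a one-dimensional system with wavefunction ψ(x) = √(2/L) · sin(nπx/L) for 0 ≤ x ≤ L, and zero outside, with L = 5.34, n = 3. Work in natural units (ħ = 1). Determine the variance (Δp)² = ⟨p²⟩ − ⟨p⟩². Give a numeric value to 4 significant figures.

Compute ⟨p⟩ and ⟨p²⟩ separately; (Δp)² = ⟨p²⟩ − ⟨p⟩².
d/dx sin(nπx/L) = (nπ/L)·cos(nπx/L) and d²/dx² sin(nπx/L) = −(nπ/L)²·sin(nπx/L); on 0 ≤ x ≤ L, ∫sin²(nπx/L) dx = L/2 and ∫sin(nπx/L)·cos(nπx/L) dx = 0.
⟨p⟩ = 0.0000 and ⟨p²⟩ = 3.1150.
(Δp)² = 3.1150 − (0.0000)² = 3.1150.

3.115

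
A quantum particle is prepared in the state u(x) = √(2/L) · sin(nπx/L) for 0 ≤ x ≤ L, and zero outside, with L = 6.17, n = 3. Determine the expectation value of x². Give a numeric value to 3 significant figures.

12.5

⟨x²⟩ = ∫ x²·|u|² dx (integrals over the domain).
With sin²θ = (1 − cos2θ)/2 on 0 ≤ x ≤ L: ∫sin²(nπx/L) dx = L/2, ∫x·sin²(nπx/L) dx = L²/4, ∫x²·sin²(nπx/L) dx = L³·(1/6 − 1/(4n²π²)); higher powers xᵏ the same way, integrating xᵏ·cos(2nπx/L) by parts.
⟨x²⟩ = 12.475.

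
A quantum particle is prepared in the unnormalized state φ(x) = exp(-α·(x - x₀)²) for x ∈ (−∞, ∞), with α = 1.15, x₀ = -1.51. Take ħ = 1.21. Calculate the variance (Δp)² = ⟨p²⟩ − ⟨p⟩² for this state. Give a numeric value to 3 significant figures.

1.68

Compute ⟨p⟩ and ⟨p²⟩ separately; (Δp)² = ⟨p²⟩ − ⟨p⟩².
Gaussian moments (u = x − x₀): ∫u^(2j)·e^(−2αu²) du = (2j−1)!!/(4α)^j · √(π/(2α)), odd powers integrate to 0; here √(π/(2α)) = 1.1687. Derivatives: d/dx e^(−αu²) = −2αu·e^(−αu²), d²/dx² e^(−αu²) = (4α²u² − 2α)·e^(−αu²).
Normalization: ∫|φ|² dx = 1.1687.
⟨p⟩ = 0.0000 and ⟨p²⟩ = 1.6837.
(Δp)² = 1.6837 − (0.0000)² = 1.6837.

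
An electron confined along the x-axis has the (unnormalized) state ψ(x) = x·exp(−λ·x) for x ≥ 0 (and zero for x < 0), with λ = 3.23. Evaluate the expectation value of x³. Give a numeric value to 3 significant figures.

0.223

⟨x³⟩ = ∫ x³·|ψ|² dx / ∫|ψ|² dx (integrals over the domain).
Every integrand reduces to terms xʲ·e^(−2λx) on [0, ∞); use ∫₀^∞ xʲ·e^(−2λx) dx = j!/(2λ)^(j+1).
State is unnormalized: ∫|ψ|² dx = 0.0074188, and ∫ψ*·x³·ψ dx = 0.0016511, so ⟨x³⟩ = 0.0016511 / 0.0074188.
⟨x³⟩ = 0.22256.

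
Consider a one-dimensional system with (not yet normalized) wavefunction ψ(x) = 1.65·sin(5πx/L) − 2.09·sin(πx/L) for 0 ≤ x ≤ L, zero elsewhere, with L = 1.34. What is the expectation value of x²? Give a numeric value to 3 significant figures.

0.529

⟨x²⟩ = ∫ x²·|ψ|² dx / ∫|ψ|² dx (integrals over the domain).
On 0 ≤ x ≤ L (j ≠ l): ∫sin²(jπx/L) dx = L/2, ∫sin(jπx/L)·sin(lπx/L) dx = 0; diagonal moments ∫x·sin²(jπx/L) dx = L²/4, ∫x²·sin²(jπx/L) dx = L³·(1/6 − 1/(4j²π²)); cross terms ∫x·sin(jπx/L)·sin(lπx/L) dx = 0 for j + l even and −4jlL²/(π²(j² − l²)²) for j + l odd, ∫x²·sin(jπx/L)·sin(lπx/L) dx = (−1)^(j+l)·4jlL³/(π²(j² − l²)²); higher powers the same way via product-to-sum and parts.
State is unnormalized: ∫|ψ|² dx = 4.7507, and ∫ψ*·x²·ψ dx = 2.5122, so ⟨x²⟩ = 2.5122 / 4.7507.
⟨x²⟩ = 0.52881.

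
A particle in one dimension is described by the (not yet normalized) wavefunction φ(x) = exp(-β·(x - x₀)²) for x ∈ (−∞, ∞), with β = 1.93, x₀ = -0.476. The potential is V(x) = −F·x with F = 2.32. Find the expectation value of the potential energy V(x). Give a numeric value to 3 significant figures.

⟨V⟩ = ∫ V(x)·|φ|² dx / ∫|φ|² dx.
Gaussian moments (u = x − x₀): ∫u^(2j)·e^(−2βu²) du = (2j−1)!!/(4β)^j · √(π/(2β)), odd powers integrate to 0; here √(π/(2β)) = 0.90216.
State is unnormalized: ∫|φ|² dx = 0.90216, and ∫φ*·V(x)·φ dx = 0.99627, so ⟨V⟩ = 0.99627 / 0.90216.
⟨V⟩ = 1.1043.

1.10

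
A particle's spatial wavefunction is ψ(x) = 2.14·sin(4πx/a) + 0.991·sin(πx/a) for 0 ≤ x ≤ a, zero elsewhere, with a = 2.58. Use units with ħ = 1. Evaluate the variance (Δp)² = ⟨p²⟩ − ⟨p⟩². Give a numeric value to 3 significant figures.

19.8

Compute ⟨p⟩ and ⟨p²⟩ separately; (Δp)² = ⟨p²⟩ − ⟨p⟩².
d²/dx² sin(jπx/a) = −(jπ/a)²·sin(jπx/a); on 0 ≤ x ≤ a, ∫sin²(jπx/a) dx = a/2 and ∫sin(jπx/a)·sin(lπx/a) dx = 0 for j ≠ l, so only diagonal terms survive in ∫|ψ|² and ∫ψ·ψ″; ∫ψ·ψ′ dx = [ψ²/2] between the walls = 0.
Normalization: ∫|ψ|² dx = 7.1746.
⟨p⟩ = 0.0000 and ⟨p²⟩ = 19.796.
(Δp)² = 19.796 − (0.0000)² = 19.796.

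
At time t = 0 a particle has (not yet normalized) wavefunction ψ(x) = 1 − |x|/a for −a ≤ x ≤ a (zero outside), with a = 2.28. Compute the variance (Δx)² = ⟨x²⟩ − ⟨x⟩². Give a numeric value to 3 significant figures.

Compute ⟨x⟩ and ⟨x²⟩ separately, then (Δx)² = ⟨x²⟩ − ⟨x⟩².
ψ is even, so ∫ over [−a, a] = 2∫₀ᵃ with ψ = 1 − x/a there: ∫₀ᵃ (1 − x/a)² dx = a/3, ∫₀ᵃ x²(1 − x/a)² dx = a³/30, ∫₀ᵃ x⁴(1 − x/a)² dx = a⁵/105.
Normalization: ∫|ψ|² dx = 1.5200.
⟨x⟩ = 0.0000 and ⟨x²⟩ = 0.51984.
(Δx)² = 0.51984 − (0.0000)² = 0.51984.

0.520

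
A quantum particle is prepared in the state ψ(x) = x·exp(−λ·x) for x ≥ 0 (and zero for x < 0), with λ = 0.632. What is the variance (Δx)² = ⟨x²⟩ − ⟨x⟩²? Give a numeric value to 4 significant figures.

1.878

Compute ⟨x⟩ and ⟨x²⟩ separately, then (Δx)² = ⟨x²⟩ − ⟨x⟩².
Every integrand reduces to terms xʲ·e^(−2λx) on [0, ∞); use ∫₀^∞ xʲ·e^(−2λx) dx = j!/(2λ)^(j+1).
Normalization: ∫|ψ|² dx = 0.99035.
⟨x⟩ = 2.3734 and ⟨x²⟩ = 7.5108.
(Δx)² = 7.5108 − (2.3734)² = 1.8777.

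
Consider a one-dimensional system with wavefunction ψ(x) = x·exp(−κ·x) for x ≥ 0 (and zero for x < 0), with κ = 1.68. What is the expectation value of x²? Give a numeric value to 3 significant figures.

⟨x²⟩ = ∫ x²·|ψ|² dx / ∫|ψ|² dx (integrals over the domain).
Every integrand reduces to terms xʲ·e^(−2κx) on [0, ∞); use ∫₀^∞ xʲ·e^(−2κx) dx = j!/(2κ)^(j+1).
State is unnormalized: ∫|ψ|² dx = 0.052724, and ∫ψ*·x²·ψ dx = 0.056042, so ⟨x²⟩ = 0.056042 / 0.052724.
⟨x²⟩ = 1.0629.

1.06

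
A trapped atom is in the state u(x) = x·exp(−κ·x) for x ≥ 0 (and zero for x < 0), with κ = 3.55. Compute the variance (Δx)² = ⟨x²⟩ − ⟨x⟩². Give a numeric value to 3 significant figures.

Compute ⟨x⟩ and ⟨x²⟩ separately, then (Δx)² = ⟨x²⟩ − ⟨x⟩².
Every integrand reduces to terms xʲ·e^(−2κx) on [0, ∞); use ∫₀^∞ xʲ·e^(−2κx) dx = j!/(2κ)^(j+1).
Normalization: ∫|u|² dx = 0.0055880.
⟨x⟩ = 0.42254 and ⟨x²⟩ = 0.23805.
(Δx)² = 0.23805 − (0.42254)² = 0.059512.

0.0595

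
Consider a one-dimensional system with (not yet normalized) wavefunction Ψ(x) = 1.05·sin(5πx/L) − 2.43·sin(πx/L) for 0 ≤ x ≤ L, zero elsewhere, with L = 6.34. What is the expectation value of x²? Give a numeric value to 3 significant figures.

11.5

⟨x²⟩ = ∫ x²·|Ψ|² dx / ∫|Ψ|² dx (integrals over the domain).
On 0 ≤ x ≤ L (j ≠ l): ∫sin²(jπx/L) dx = L/2, ∫sin(jπx/L)·sin(lπx/L) dx = 0; diagonal moments ∫x·sin²(jπx/L) dx = L²/4, ∫x²·sin²(jπx/L) dx = L³·(1/6 − 1/(4j²π²)); cross terms ∫x·sin(jπx/L)·sin(lπx/L) dx = 0 for j + l even and −4jlL²/(π²(j² − l²)²) for j + l odd, ∫x²·sin(jπx/L)·sin(lπx/L) dx = (−1)^(j+l)·4jlL³/(π²(j² − l²)²); higher powers the same way via product-to-sum and parts.
State is unnormalized: ∫|Ψ|² dx = 22.213, and ∫Ψ*·x²·Ψ dx = 254.65, so ⟨x²⟩ = 254.65 / 22.213.
⟨x²⟩ = 11.464.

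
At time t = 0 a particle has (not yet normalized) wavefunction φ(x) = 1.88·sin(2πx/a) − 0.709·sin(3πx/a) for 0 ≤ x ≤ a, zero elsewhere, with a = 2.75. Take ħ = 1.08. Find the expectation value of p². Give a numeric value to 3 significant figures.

7.04

p² φ = −ħ² d²φ/dx²; ⟨p²⟩ = −ħ² ∫ φ*·φ'' dx / ∫|φ|² dx.
d²/dx² sin(jπx/a) = −(jπ/a)²·sin(jπx/a); on 0 ≤ x ≤ a, ∫sin²(jπx/a) dx = a/2 and ∫sin(jπx/a)·sin(lπx/a) dx = 0 for j ≠ l, so only diagonal terms survive in ∫|φ|² and ∫φ·φ″; ∫φ·φ′ dx = [φ²/2] between the walls = 0.
State is unnormalized: ∫|φ|² dx = 5.5510, and ∫φ*·(−ħ² φ'') dx = 39.060, so ⟨p²⟩ = 39.060 / 5.5510.
⟨p²⟩ = 7.0367.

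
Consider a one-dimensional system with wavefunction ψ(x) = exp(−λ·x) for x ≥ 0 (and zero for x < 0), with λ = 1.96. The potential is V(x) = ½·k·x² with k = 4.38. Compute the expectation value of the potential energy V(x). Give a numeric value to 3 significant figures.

0.285

⟨V⟩ = ∫ V(x)·|ψ|² dx / ∫|ψ|² dx.
Every integrand reduces to terms xʲ·e^(−2λx) on [0, ∞); use ∫₀^∞ xʲ·e^(−2λx) dx = j!/(2λ)^(j+1).
State is unnormalized: ∫|ψ|² dx = 0.25510, and ∫ψ*·V(x)·ψ dx = 0.072714, so ⟨V⟩ = 0.072714 / 0.25510.
⟨V⟩ = 0.28504.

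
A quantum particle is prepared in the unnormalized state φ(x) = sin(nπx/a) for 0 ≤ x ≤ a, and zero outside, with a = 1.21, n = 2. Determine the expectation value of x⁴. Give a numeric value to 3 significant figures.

⟨x⁴⟩ = ∫ x⁴·|φ|² dx / ∫|φ|² dx (integrals over the domain).
With sin²θ = (1 − cos2θ)/2 on 0 ≤ x ≤ a: ∫sin²(nπx/a) dx = a/2, ∫x·sin²(nπx/a) dx = a²/4, ∫x²·sin²(nπx/a) dx = a³·(1/6 − 1/(4n²π²)); higher powers xᵏ the same way, integrating xᵏ·cos(2nπx/a) by parts.
State is unnormalized: ∫|φ|² dx = 0.60500, and ∫φ*·x⁴·φ dx = 0.22777, so ⟨x⁴⟩ = 0.22777 / 0.60500.
⟨x⁴⟩ = 0.37648.

0.376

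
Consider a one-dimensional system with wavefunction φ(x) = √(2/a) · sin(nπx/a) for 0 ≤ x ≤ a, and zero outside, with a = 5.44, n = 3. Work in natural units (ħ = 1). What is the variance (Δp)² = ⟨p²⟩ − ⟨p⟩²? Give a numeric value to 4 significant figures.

Compute ⟨p⟩ and ⟨p²⟩ separately; (Δp)² = ⟨p²⟩ − ⟨p⟩².
d/dx sin(nπx/a) = (nπ/a)·cos(nπx/a) and d²/dx² sin(nπx/a) = −(nπ/a)²·sin(nπx/a); on 0 ≤ x ≤ a, ∫sin²(nπx/a) dx = a/2 and ∫sin(nπx/a)·cos(nπx/a) dx = 0.
⟨p⟩ = 0.0000 and ⟨p²⟩ = 3.0015.
(Δp)² = 3.0015 − (0.0000)² = 3.0015.

3.002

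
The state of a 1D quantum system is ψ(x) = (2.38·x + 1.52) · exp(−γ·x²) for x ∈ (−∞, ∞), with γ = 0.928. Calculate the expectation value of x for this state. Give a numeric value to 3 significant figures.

⟨x⟩ = ∫ x·|ψ|² dx / ∫|ψ|² dx (integrals over the domain).
Expand each integrand as polynomial × e^(−2γx²) and use ∫x^(2j)·e^(−2γx²) dx = (2j−1)!!/(4γ)^j · √(π/(2γ)), odd powers → 0; here √(π/(2γ)) = 1.3010.
State is unnormalized: ∫|ψ|² dx = 4.9912, and ∫ψ*·x·ψ dx = 2.5359, so ⟨x⟩ = 2.5359 / 4.9912.
⟨x⟩ = 0.50807.

0.508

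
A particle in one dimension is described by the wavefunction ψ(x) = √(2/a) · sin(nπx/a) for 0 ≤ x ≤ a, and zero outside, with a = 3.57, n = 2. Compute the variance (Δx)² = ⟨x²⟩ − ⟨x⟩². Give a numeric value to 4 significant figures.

Compute ⟨x⟩ and ⟨x²⟩ separately, then (Δx)² = ⟨x²⟩ − ⟨x⟩².
With sin²θ = (1 − cos2θ)/2 on 0 ≤ x ≤ a: ∫sin²(nπx/a) dx = a/2, ∫x·sin²(nπx/a) dx = a²/4, ∫x²·sin²(nπx/a) dx = a³·(1/6 − 1/(4n²π²)); higher powers xᵏ the same way, integrating xᵏ·cos(2nπx/a) by parts.
⟨x⟩ = 1.7850 and ⟨x²⟩ = 4.0869.
(Δx)² = 4.0869 − (1.7850)² = 0.90066.

0.9007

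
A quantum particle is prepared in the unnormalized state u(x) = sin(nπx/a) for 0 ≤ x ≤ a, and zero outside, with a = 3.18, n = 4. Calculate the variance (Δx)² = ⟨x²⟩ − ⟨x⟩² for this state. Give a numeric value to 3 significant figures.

Compute ⟨x⟩ and ⟨x²⟩ separately, then (Δx)² = ⟨x²⟩ − ⟨x⟩².
With sin²θ = (1 − cos2θ)/2 on 0 ≤ x ≤ a: ∫sin²(nπx/a) dx = a/2, ∫x·sin²(nπx/a) dx = a²/4, ∫x²·sin²(nπx/a) dx = a³·(1/6 − 1/(4n²π²)); higher powers xᵏ the same way, integrating xᵏ·cos(2nπx/a) by parts.
Normalization: ∫|u|² dx = 1.5900.
⟨x⟩ = 1.5900 and ⟨x²⟩ = 3.3388.
(Δx)² = 3.3388 − (1.5900)² = 0.81068.

0.811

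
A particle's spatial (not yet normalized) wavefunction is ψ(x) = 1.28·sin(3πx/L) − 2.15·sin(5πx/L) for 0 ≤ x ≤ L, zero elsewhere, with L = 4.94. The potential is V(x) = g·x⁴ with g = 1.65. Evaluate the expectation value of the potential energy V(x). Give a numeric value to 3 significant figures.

⟨V⟩ = ∫ V(x)·|ψ|² dx / ∫|ψ|² dx.
On 0 ≤ x ≤ L (j ≠ l): ∫sin²(jπx/L) dx = L/2, ∫sin(jπx/L)·sin(lπx/L) dx = 0; diagonal moments ∫x·sin²(jπx/L) dx = L²/4, ∫x²·sin²(jπx/L) dx = L³·(1/6 − 1/(4j²π²)); cross terms ∫x·sin(jπx/L)·sin(lπx/L) dx = 0 for j + l even and −4jlL²/(π²(j² − l²)²) for j + l odd, ∫x²·sin(jπx/L)·sin(lπx/L) dx = (−1)^(j+l)·4jlL³/(π²(j² − l²)²); higher powers the same way via product-to-sum and parts.
State is unnormalized: ∫|ψ|² dx = 15.464, and ∫ψ*·V(x)·ψ dx = 1885.9, so ⟨V⟩ = 1885.9 / 15.464.
⟨V⟩ = 121.95.

122.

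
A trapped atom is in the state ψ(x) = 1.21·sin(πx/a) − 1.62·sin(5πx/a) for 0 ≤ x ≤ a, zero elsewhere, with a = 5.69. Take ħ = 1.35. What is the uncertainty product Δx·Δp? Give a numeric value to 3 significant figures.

Δx = √(⟨x²⟩−⟨x⟩²), Δp = √(⟨p²⟩−⟨p⟩²).
On 0 ≤ x ≤ a (j ≠ l): ∫sin²(jπx/a) dx = a/2, ∫sin(jπx/a)·sin(lπx/a) dx = 0; diagonal moments ∫x·sin²(jπx/a) dx = a²/4, ∫x²·sin²(jπx/a) dx = a³·(1/6 − 1/(4j²π²)); cross terms ∫x·sin(jπx/a)·sin(lπx/a) dx = 0 for j + l even and −4jla²/(π²(j² − l²)²) for j + l odd, ∫x²·sin(jπx/a)·sin(lπx/a) dx = (−1)^(j+l)·4jla³/(π²(j² − l²)²); higher powers the same way via product-to-sum and parts. d²/dx² sin(jπx/a) = −(jπ/a)²·sin(jπx/a); on 0 ≤ x ≤ a, ∫sin²(jπx/a) dx = a/2 and ∫sin(jπx/a)·sin(lπx/a) dx = 0 for j ≠ l, so only diagonal terms survive in ∫|ψ|² and ∫ψ·ψ″; ∫ψ·ψ′ dx = [ψ²/2] between the walls = 0.
Normalization: ∫|ψ|² dx = 11.632.
⟨x⟩ = 2.8450, ⟨x²⟩ = 9.9441 ⇒ Δx = 1.3602.
⟨p⟩ = 0.0000, ⟨p²⟩ = 9.1145 ⇒ Δp = 3.0190.
Δx·Δp = 4.1064.

4.11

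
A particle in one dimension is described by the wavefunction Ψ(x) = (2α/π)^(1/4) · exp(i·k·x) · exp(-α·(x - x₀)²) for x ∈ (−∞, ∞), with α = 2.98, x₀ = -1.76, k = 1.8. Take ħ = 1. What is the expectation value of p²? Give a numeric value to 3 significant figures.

p² Ψ = −ħ² d²Ψ/dx²; ⟨p²⟩ = −ħ² ∫ Ψ*·Ψ'' dx.
Gaussian moments (u = x − x₀): ∫u^(2j)·e^(−2αu²) du = (2j−1)!!/(4α)^j · √(π/(2α)), odd powers integrate to 0; here √(π/(2α)) = 0.72603. Derivatives: Ψ′ = (ik − 2αu)·Ψ, Ψ″ = ((ik − 2αu)² − 2α)·Ψ; the odd-in-u pieces drop out.
⟨p²⟩ = 6.2200.

6.22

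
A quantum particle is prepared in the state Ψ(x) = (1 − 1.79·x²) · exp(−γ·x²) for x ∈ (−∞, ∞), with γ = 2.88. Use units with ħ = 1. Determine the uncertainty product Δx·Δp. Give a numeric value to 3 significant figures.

0.524

Δx = √(⟨x²⟩−⟨x⟩²), Δp = √(⟨p²⟩−⟨p⟩²).
Expand each integrand as polynomial × e^(−2γx²) and use ∫x^(2j)·e^(−2γx²) dx = (2j−1)!!/(4γ)^j · √(π/(2γ)), odd powers → 0; here √(π/(2γ)) = 0.73852. Differentiate with the product rule, d/dx e^(−γx²) = −2γx·e^(−γx²).
Normalization: ∫|Ψ|² dx = 0.56251.
⟨x⟩ = 0.0000, ⟨x²⟩ = 0.048990 ⇒ Δx = 0.22134.
⟨p⟩ = 0.0000, ⟨p²⟩ = 5.5953 ⇒ Δp = 2.3654.
Δx·Δp = 0.52356.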